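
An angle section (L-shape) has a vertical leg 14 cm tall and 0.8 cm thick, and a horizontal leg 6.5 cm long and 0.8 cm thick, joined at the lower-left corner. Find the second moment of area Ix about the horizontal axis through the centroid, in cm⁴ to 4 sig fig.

Ix ≈ 324.3 cm⁴

Split into non-overlapping primitives; take the origin at the lower-left of the bounding box.
Vertical leg: 0.8 × 14, A = 11.2 cm², y = 7 cm, Ī = 182.933 cm⁴.
Horizontal leg (remainder): 5.7 × 0.8, A = 4.56 cm², y = 0.4 cm, Ī = 0.2432 cm⁴.
Centroid: ȳ = ΣA·y / ΣA = 5.09036 cm.
Transfer each piece to the horizontal axis through the centroid using Ī + A·d² with d = y − 5.09036:
  vertical leg: d = 1.90964 cm → contributes +223.777 cm⁴
  horizontal leg (remainder): d = -4.69036 cm → contributes +100.561 cm⁴
Total I = 324.337 cm⁴.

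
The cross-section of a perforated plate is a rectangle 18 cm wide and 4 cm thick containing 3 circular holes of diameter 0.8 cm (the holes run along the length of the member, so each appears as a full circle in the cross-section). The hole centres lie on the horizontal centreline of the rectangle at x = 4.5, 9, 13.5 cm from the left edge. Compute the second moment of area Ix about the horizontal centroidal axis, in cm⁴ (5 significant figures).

Ix ≈ 95.940 cm⁴

Treat the section as a set of non-overlapping primitives; coordinates are from the bounding-box lower-left.
Plate: 18 × 4, A = 72 cm², y = 2 cm, Ī = 96 cm⁴.
Hole 1 (subtracted): ⌀0.8, A = 0.5026548 cm², y = 2 cm, Ī = 0.02010619 cm⁴.
Hole 2 (subtracted): ⌀0.8, A = 0.5026548 cm², y = 2 cm, Ī = 0.02010619 cm⁴.
Hole 3 (subtracted): ⌀0.8, A = 0.5026548 cm², y = 2 cm, Ī = 0.02010619 cm⁴.
By symmetry the centroid is at mid-height, ȳ = 2 cm.
All pieces are centred on the horizontal centroidal axis, so I = ΣĪ (holes subtracted) = 95.93968 cm⁴.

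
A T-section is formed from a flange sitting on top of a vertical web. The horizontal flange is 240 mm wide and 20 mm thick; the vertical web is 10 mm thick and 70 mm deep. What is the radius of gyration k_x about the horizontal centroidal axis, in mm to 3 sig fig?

Treat the section as a set of non-overlapping primitives; coordinates are from the bounding-box lower-left.
Flange: 240 × 20, A = 4 800 mm², y = 80 mm, Ī = 160 000 mm⁴.
Web: 10 × 70, A = 700 mm², y = 35 mm, Ī = 285 833 mm⁴.
Centroid: ȳ = ΣA·y / ΣA = 74.273 mm.
Transfer each piece to the horizontal centroidal axis using Ī + A·d² with d = y − 74.273:
  flange: d = 5.7273 mm → contributes +317 448 mm⁴
  web: d = -39.273 mm → contributes +1 365 476 mm⁴
Total I = 1 682 924 mm⁴.
Radius of gyration: k = √(I/A) = √(1 682 924 / 5 500) = 17.492 mm.

k_x ≈ 17.5 mm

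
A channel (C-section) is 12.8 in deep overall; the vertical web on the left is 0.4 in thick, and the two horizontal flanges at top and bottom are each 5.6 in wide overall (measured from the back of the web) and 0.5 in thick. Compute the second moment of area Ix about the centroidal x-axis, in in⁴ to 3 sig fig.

Split into non-overlapping primitives; take the origin at the lower-left of the bounding box.
Web: 0.4 × 12.8, A = 5.12 in², y = 6.4 in, Ī = 69.905 in⁴.
Top flange (beyond web): 5.2 × 0.5, A = 2.6 in², y = 12.55 in, Ī = 0.054167 in⁴.
Bottom flange (beyond web): 5.2 × 0.5, A = 2.6 in², y = 0.25 in, Ī = 0.054167 in⁴.
By symmetry the centroid is at mid-height, ȳ = 6.4 in.
Transfer each piece to the centroidal x-axis using Ī + A·d² with d = y − 6.4:
  web: d = 0 in → contributes +69.905 in⁴
  top flange (beyond web): d = 6.15 in → contributes +98.393 in⁴
  bottom flange (beyond web): d = -6.15 in → contributes +98.393 in⁴
Total I = 266.69 in⁴.

Ix ≈ 267 in⁴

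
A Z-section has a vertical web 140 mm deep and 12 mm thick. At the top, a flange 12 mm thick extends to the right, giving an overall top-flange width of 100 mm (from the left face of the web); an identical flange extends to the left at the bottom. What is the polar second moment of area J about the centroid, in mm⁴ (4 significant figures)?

J ≈ 1.808 × 10⁷ mm⁴

Break the section into simple shapes (no overlaps), measuring from the bottom-left corner of the bounding box.
Web: 12 × 140, A = 1 680 mm², y = 70 mm, Ī = 2 744 000 mm⁴.
Top flange (beyond web): 88 × 12, A = 1 056 mm², y = 134 mm, Ī = 12 672 mm⁴.
Bottom flange (beyond web): 88 × 12, A = 1 056 mm², y = 6 mm, Ī = 12 672 mm⁴.
Centroid: ȳ = ΣA·y / ΣA = 70 mm.
Transfer each piece to the centroidal x-axis using Ī + A·d² with d = y − 70:
  web: d = 0 mm → contributes +2 744 000 mm⁴
  top flange (beyond web): d = 64 mm → contributes +4 338 048 mm⁴
  bottom flange (beyond web): d = -64 mm → contributes +4 338 048 mm⁴
Total I = 11 420 096 mm⁴.
For the y-axis: x̄ = 94 mm.
Repeating about the centroidal y-axis gives I_y = 6 663 104 mm⁴.
Polar second moment: J = I_x + I_y = 18 083 200 mm⁴.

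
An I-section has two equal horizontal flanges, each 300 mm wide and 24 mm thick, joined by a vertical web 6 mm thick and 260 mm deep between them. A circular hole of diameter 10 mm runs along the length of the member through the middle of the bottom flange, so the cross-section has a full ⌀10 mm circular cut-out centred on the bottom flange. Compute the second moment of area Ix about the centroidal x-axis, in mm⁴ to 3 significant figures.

Ix ≈ 2.98 × 10⁸ mm⁴

Break the section into simple shapes (no overlaps), measuring from the bottom-left corner of the bounding box.
Bottom flange: 300 × 24, A = 7 200 mm², y = 12 mm, Ī = 345 600 mm⁴.
Web: 6 × 260, A = 1 560 mm², y = 154 mm, Ī = 8 788 000 mm⁴.
Top flange: 300 × 24, A = 7 200 mm², y = 296 mm, Ī = 345 600 mm⁴.
Hole (subtracted): ⌀10, A = 78.54 mm², y = 12 mm, Ī = 490.87 mm⁴.
Centroid: ȳ = ΣA·y / ΣA = 154.7 mm.
Transfer each piece to the centroidal x-axis using Ī + A·d² with d = y − 154.7:
  bottom flange: d = -142.7 mm → contributes +146 965 898 mm⁴
  web: d = -0.70224 mm → contributes +8 788 769 mm⁴
  top flange: d = 141.3 mm → contributes +144 094 003 mm⁴
  hole: d = -142.7 mm → contributes −1 599 870 mm⁴
Total I = 298 248 800 mm⁴.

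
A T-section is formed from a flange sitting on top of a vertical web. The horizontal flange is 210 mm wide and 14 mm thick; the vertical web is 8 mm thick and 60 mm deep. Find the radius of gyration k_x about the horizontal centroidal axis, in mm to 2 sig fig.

Break the section into simple shapes (no overlaps), measuring from the bottom-left corner of the bounding box.
Flange: 210 × 14, A = 2 940 mm², y = 67 mm, Ī = 48 020 mm⁴.
Web: 8 × 60, A = 480 mm², y = 30 mm, Ī = 144 000 mm⁴.
Centroid: ȳ = ΣA·y / ΣA = 61.81 mm.
Transfer each piece to the horizontal centroidal axis using Ī + A·d² with d = y − 61.81:
  flange: d = 5.193 mm → contributes +127 303 mm⁴
  web: d = -31.81 mm → contributes +629 609 mm⁴
Total I = 756 913 mm⁴.
Radius of gyration: k = √(I/A) = √(756 913 / 3 420) = 14.88 mm.

k_x ≈ 15 mm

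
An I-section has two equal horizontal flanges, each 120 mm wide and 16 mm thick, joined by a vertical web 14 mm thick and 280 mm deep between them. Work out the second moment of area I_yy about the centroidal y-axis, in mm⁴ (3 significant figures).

Decompose the section into non-overlapping parts with the origin at the bottom-left of its bounding rectangle.
Bottom flange: 120 × 16, A = 1 920 mm², x = 60 mm, Ī = 2 304 000 mm⁴.
Web: 14 × 280, A = 3 920 mm², x = 60 mm, Ī = 64 027 mm⁴.
Top flange: 120 × 16, A = 1 920 mm², x = 60 mm, Ī = 2 304 000 mm⁴.
By symmetry the centroid is at mid-width, x̄ = 60 mm.
All pieces are centred on the centroidal y-axis, so I = ΣĪ = 4 672 027 mm⁴.

I_yy ≈ 4.67 × 10⁶ mm⁴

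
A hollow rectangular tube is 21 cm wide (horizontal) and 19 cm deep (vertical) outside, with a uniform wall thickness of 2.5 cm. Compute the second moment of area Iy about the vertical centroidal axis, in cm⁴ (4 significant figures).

Decompose the section into non-overlapping parts with the origin at the bottom-left of its bounding rectangle.
Outer rectangle: 21 × 19, A = 399 cm², x = 10.5 cm, Ī = 14663.3 cm⁴.
Inner void (subtracted): 16 × 14, A = 224 cm², x = 10.5 cm, Ī = 4778.67 cm⁴.
By symmetry the centroid is at mid-width, x̄ = 10.5 cm.
All pieces are centred on the vertical centroidal axis, so I = ΣĪ (holes subtracted) = 9884.58 cm⁴.

Iy ≈ 9885 cm⁴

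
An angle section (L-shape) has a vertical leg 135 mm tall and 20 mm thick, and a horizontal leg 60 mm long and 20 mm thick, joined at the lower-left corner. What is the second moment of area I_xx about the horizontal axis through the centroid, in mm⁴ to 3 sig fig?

Treat the section as a set of non-overlapping primitives; coordinates are from the bounding-box lower-left.
Vertical leg: 20 × 135, A = 2 700 mm², y = 67.5 mm, Ī = 4 100 625 mm⁴.
Horizontal leg (remainder): 40 × 20, A = 800 mm², y = 10 mm, Ī = 26 667 mm⁴.
Centroid: ȳ = ΣA·y / ΣA = 54.357 mm.
Transfer each piece to the horizontal axis through the centroid using Ī + A·d² with d = y − 54.357:
  vertical leg: d = 13.143 mm → contributes +4 567 009 mm⁴
  horizontal leg (remainder): d = -44.357 mm → contributes +1 600 712 mm⁴
Total I = 6 167 720 mm⁴.

I_xx ≈ 6.17 × 10⁶ mm⁴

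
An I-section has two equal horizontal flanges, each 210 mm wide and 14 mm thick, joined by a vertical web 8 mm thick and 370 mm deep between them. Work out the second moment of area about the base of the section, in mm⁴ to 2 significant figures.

I_base ≈ 6.0 × 10⁸ mm⁴

Decompose the section into non-overlapping parts with the origin at the bottom-left of its bounding rectangle.
Bottom flange: 210 × 14, A = 2 940 mm², y = 7 mm, Ī = 48 020 mm⁴.
Web: 8 × 370, A = 2 960 mm², y = 199 mm, Ī = 33 768 667 mm⁴.
Top flange: 210 × 14, A = 2 940 mm², y = 391 mm, Ī = 48 020 mm⁴.
Transfer each piece to a horizontal axis along the bottom face using Ī + A·d² with d = y − 0:
  bottom flange: d = 7 mm → contributes +192 080 mm⁴
  web: d = 199 mm → contributes +150 987 627 mm⁴
  top flange: d = 391 mm → contributes +449 518 160 mm⁴
Total I = 600 697 867 mm⁴.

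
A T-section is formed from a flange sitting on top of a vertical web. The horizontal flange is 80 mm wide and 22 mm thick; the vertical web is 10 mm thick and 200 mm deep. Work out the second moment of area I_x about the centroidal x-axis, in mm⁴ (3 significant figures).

Break the section into simple shapes (no overlaps), measuring from the bottom-left corner of the bounding box.
Flange: 80 × 22, A = 1 760 mm², y = 211 mm, Ī = 70 987 mm⁴.
Web: 10 × 200, A = 2 000 mm², y = 100 mm, Ī = 6 666 667 mm⁴.
Centroid: ȳ = ΣA·y / ΣA = 151.96 mm.
Transfer each piece to the centroidal x-axis using Ī + A·d² with d = y − 151.96:
  flange: d = 59.043 mm → contributes +6 206 387 mm⁴
  web: d = -51.957 mm → contributes +12 065 819 mm⁴
Total I = 18 272 207 mm⁴.

I_x ≈ 1.83 × 10⁷ mm⁴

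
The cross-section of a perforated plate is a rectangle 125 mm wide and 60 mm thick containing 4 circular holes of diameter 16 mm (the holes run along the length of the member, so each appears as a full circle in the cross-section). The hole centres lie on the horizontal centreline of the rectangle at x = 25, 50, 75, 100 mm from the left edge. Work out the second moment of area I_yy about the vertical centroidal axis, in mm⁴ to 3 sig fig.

Decompose the section into non-overlapping parts with the origin at the bottom-left of its bounding rectangle.
Plate: 125 × 60, A = 7 500 mm², x = 62.5 mm, Ī = 9 765 625 mm⁴.
Hole 1 (subtracted): ⌀16, A = 201.06 mm², x = 25 mm, Ī = 3 217 mm⁴.
Hole 2 (subtracted): ⌀16, A = 201.06 mm², x = 50 mm, Ī = 3 217 mm⁴.
Hole 3 (subtracted): ⌀16, A = 201.06 mm², x = 75 mm, Ī = 3 217 mm⁴.
Hole 4 (subtracted): ⌀16, A = 201.06 mm², x = 100 mm, Ī = 3 217 mm⁴.
By symmetry the centroid is at mid-width, x̄ = 62.5 mm.
Transfer each piece to the vertical centroidal axis using Ī + A·d² with d = x − 62.5:
  plate: d = 0 mm → contributes +9 765 625 mm⁴
  hole 1: d = -37.5 mm → contributes −285 960 mm⁴
  hole 2: d = -12.5 mm → contributes −34 633 mm⁴
  hole 3: d = 12.5 mm → contributes −34 633 mm⁴
  hole 4: d = 37.5 mm → contributes −285 960 mm⁴
Total I = 9 124 439 mm⁴.

I_yy ≈ 9.12 × 10⁶ mm⁴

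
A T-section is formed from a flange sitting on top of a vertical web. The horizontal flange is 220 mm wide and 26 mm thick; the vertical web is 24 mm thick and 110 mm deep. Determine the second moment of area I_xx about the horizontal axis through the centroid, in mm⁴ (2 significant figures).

I_xx ≈ 1.1 × 10⁷ mm⁴

Treat the section as a set of non-overlapping primitives; coordinates are from the bounding-box lower-left.
Flange: 220 × 26, A = 5 720 mm², y = 123 mm, Ī = 322 227 mm⁴.
Web: 24 × 110, A = 2 640 mm², y = 55 mm, Ī = 2 662 000 mm⁴.
Centroid: ȳ = ΣA·y / ΣA = 101.5 mm.
Transfer each piece to the horizontal axis through the centroid using Ī + A·d² with d = y − 101.5:
  flange: d = 21.47 mm → contributes +2 959 828 mm⁴
  web: d = -46.53 mm → contributes +8 376 803 mm⁴
Total I = 11 336 631 mm⁴.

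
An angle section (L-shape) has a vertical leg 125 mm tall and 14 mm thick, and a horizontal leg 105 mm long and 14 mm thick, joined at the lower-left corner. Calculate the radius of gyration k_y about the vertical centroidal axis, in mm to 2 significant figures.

Break the section into simple shapes (no overlaps), measuring from the bottom-left corner of the bounding box.
Vertical leg: 14 × 125, A = 1 750 mm², x = 7 mm, Ī = 28 583 mm⁴.
Horizontal leg (remainder): 91 × 14, A = 1 274 mm², x = 59.5 mm, Ī = 879 166 mm⁴.
Centroid: x̄ = ΣA·x / ΣA = 29.12 mm.
Transfer each piece to the vertical centroidal axis using Ī + A·d² with d = x − 29.12:
  vertical leg: d = -22.12 mm → contributes +884 698 mm⁴
  horizontal leg (remainder): d = 30.38 mm → contributes +2 055 148 mm⁴
Total I = 2 939 846 mm⁴.
Radius of gyration: k = √(I/A) = √(2 939 846 / 3 024) = 31.18 mm.

k_y ≈ 31 mm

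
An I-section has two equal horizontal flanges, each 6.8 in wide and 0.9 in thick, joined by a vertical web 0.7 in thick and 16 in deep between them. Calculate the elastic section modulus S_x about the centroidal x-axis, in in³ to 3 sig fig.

Decompose the section into non-overlapping parts with the origin at the bottom-left of its bounding rectangle.
Bottom flange: 6.8 × 0.9, A = 6.12 in², y = 0.45 in, Ī = 0.4131 in⁴.
Web: 0.7 × 16, A = 11.2 in², y = 8.9 in, Ī = 238.93 in⁴.
Top flange: 6.8 × 0.9, A = 6.12 in², y = 17.35 in, Ī = 0.4131 in⁴.
By symmetry the centroid is at mid-height, ȳ = 8.9 in.
Transfer each piece to the centroidal x-axis using Ī + A·d² with d = y − 8.9:
  bottom flange: d = -8.45 in → contributes +437.4 in⁴
  web: d = 0 in → contributes +238.93 in⁴
  top flange: d = 8.45 in → contributes +437.4 in⁴
Total I = 1113.7 in⁴.
Extreme fibre distance c = 8.9 in; S = I/c = 125.14 in³.

S_x ≈ 125 in³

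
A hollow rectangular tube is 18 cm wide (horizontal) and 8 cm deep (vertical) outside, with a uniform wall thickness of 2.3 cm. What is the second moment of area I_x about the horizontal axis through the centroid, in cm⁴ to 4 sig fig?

I_x ≈ 724.1 cm⁴

Decompose the section into non-overlapping parts with the origin at the bottom-left of its bounding rectangle.
Outer rectangle: 18 × 8, A = 144 cm², y = 4 cm, Ī = 768 cm⁴.
Inner void (subtracted): 13.4 × 3.4, A = 45.56 cm², y = 4 cm, Ī = 43.8895 cm⁴.
By symmetry the centroid is at mid-height, ȳ = 4 cm.
All pieces are centred on the horizontal axis through the centroid, so I = ΣĪ (holes subtracted) = 724.111 cm⁴.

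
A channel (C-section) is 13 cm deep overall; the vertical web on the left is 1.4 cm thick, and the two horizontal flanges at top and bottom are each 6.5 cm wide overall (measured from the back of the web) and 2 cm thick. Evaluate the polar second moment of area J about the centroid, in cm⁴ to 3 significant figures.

Decompose the section into non-overlapping parts with the origin at the bottom-left of its bounding rectangle.
Web: 1.4 × 13, A = 18.2 cm², y = 6.5 cm, Ī = 256.32 cm⁴.
Top flange (beyond web): 5.1 × 2, A = 10.2 cm², y = 12 cm, Ī = 3.4 cm⁴.
Bottom flange (beyond web): 5.1 × 2, A = 10.2 cm², y = 1 cm, Ī = 3.4 cm⁴.
By symmetry the centroid is at mid-height, ȳ = 6.5 cm.
Transfer each piece to the centroidal x-axis using Ī + A·d² with d = y − 6.5:
  web: d = 0 cm → contributes +256.32 cm⁴
  top flange (beyond web): d = 5.5 cm → contributes +311.95 cm⁴
  bottom flange (beyond web): d = -5.5 cm → contributes +311.95 cm⁴
Total I = 880.22 cm⁴.
For the y-axis: x̄ = 2.4176 cm.
Repeating about the centroidal y-axis gives I_y = 148.79 cm⁴.
Polar second moment: J = I_x + I_y = 1 029 cm⁴.

J ≈ 1030 cm⁴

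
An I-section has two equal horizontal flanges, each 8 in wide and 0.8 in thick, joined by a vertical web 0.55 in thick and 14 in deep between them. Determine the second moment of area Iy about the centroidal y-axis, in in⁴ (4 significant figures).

Decompose the section into non-overlapping parts with the origin at the bottom-left of its bounding rectangle.
Bottom flange: 8 × 0.8, A = 6.4 in², x = 4 in, Ī = 34.1333 in⁴.
Web: 0.55 × 14, A = 7.7 in², x = 4 in, Ī = 0.194104 in⁴.
Top flange: 8 × 0.8, A = 6.4 in², x = 4 in, Ī = 34.1333 in⁴.
By symmetry the centroid is at mid-width, x̄ = 4 in.
All pieces are centred on the centroidal y-axis, so I = ΣĪ = 68.4608 in⁴.

Iy ≈ 68.46 in⁴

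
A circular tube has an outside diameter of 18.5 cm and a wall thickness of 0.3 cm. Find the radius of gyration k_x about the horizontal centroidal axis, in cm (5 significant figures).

k_x ≈ 6.4355 cm

Decompose the section into non-overlapping parts with the origin at the bottom-left of its bounding rectangle.
Outer circle: ⌀18.5, A = 268.8025 cm², y = 9.25 cm, Ī = 5749.854 cm⁴.
Bore (subtracted): ⌀17.9, A = 251.6494 cm², y = 9.25 cm, Ī = 5039.437 cm⁴.
By symmetry the centroid is at mid-height, ȳ = 9.25 cm.
All pieces are centred on the horizontal centroidal axis, so I = ΣĪ (holes subtracted) = 710.4169 cm⁴.
Radius of gyration: k = √(I/A) = √(710.4169 / 17.1531) = 6.435546 cm.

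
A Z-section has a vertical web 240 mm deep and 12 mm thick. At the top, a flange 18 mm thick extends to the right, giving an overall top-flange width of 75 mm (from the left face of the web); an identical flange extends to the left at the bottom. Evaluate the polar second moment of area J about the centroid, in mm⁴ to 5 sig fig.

Treat the section as a set of non-overlapping primitives; coordinates are from the bounding-box lower-left.
Web: 12 × 240, A = 2 880 mm², y = 120 mm, Ī = 13 824 000 mm⁴.
Top flange (beyond web): 63 × 18, A = 1 134 mm², y = 231 mm, Ī = 30 618 mm⁴.
Bottom flange (beyond web): 63 × 18, A = 1 134 mm², y = 9 mm, Ī = 30 618 mm⁴.
Centroid: ȳ = ΣA·y / ΣA = 120 mm.
Transfer each piece to the centroidal x-axis using Ī + A·d² with d = y − 120:
  web: d = 0 mm → contributes +13 824 000 mm⁴
  top flange (beyond web): d = 111 mm → contributes +14 002 632 mm⁴
  bottom flange (beyond web): d = -111 mm → contributes +14 002 632 mm⁴
Total I = 41 829 264 mm⁴.
For the y-axis: x̄ = 69 mm.
Repeating about the centroidal y-axis gives I_y = 3 974 076 mm⁴.
Polar second moment: J = I_x + I_y = 45 803 340 mm⁴.

J ≈ 4.5803 × 10⁷ mm⁴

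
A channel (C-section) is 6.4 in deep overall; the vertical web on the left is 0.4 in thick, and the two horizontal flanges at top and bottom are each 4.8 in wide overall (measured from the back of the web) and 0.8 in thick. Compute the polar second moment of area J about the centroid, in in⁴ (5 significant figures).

Decompose the section into non-overlapping parts with the origin at the bottom-left of its bounding rectangle.
Web: 0.4 × 6.4, A = 2.56 in², y = 3.2 in, Ī = 8.738133 in⁴.
Top flange (beyond web): 4.4 × 0.8, A = 3.52 in², y = 6 in, Ī = 0.1877333 in⁴.
Bottom flange (beyond web): 4.4 × 0.8, A = 3.52 in², y = 0.4 in, Ī = 0.1877333 in⁴.
By symmetry the centroid is at mid-height, ȳ = 3.2 in.
Transfer each piece to the centroidal x-axis using Ī + A·d² with d = y − 3.2:
  web: d = 0 in → contributes +8.738133 in⁴
  top flange (beyond web): d = 2.8 in → contributes +27.78453 in⁴
  bottom flange (beyond web): d = -2.8 in → contributes +27.78453 in⁴
Total I = 64.3072 in⁴.
For the y-axis: x̄ = 1.96 in.
Repeating about the centroidal y-axis gives I_y = 22.20544 in⁴.
Polar second moment: J = I_x + I_y = 86.51264 in⁴.

J ≈ 86.513 in⁴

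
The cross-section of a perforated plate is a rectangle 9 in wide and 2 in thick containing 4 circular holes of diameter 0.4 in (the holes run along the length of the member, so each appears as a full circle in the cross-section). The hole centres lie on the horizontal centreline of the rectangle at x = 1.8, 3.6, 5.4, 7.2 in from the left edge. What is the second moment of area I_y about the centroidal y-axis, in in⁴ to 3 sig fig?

I_y ≈ 119 in⁴

Break the section into simple shapes (no overlaps), measuring from the bottom-left corner of the bounding box.
Plate: 9 × 2, A = 18 in², x = 4.5 in, Ī = 121.5 in⁴.
Hole 1 (subtracted): ⌀0.4, A = 0.12566 in², x = 1.8 in, Ī = 0.0012566 in⁴.
Hole 2 (subtracted): ⌀0.4, A = 0.12566 in², x = 3.6 in, Ī = 0.0012566 in⁴.
Hole 3 (subtracted): ⌀0.4, A = 0.12566 in², x = 5.4 in, Ī = 0.0012566 in⁴.
Hole 4 (subtracted): ⌀0.4, A = 0.12566 in², x = 7.2 in, Ī = 0.0012566 in⁴.
By symmetry the centroid is at mid-width, x̄ = 4.5 in.
Transfer each piece to the centroidal y-axis using Ī + A·d² with d = x − 4.5:
  plate: d = 0 in → contributes +121.5 in⁴
  hole 1: d = -2.7 in → contributes −0.91735 in⁴
  hole 2: d = -0.9 in → contributes −0.10304 in⁴
  hole 3: d = 0.9 in → contributes −0.10304 in⁴
  hole 4: d = 2.7 in → contributes −0.91735 in⁴
Total I = 119.46 in⁴.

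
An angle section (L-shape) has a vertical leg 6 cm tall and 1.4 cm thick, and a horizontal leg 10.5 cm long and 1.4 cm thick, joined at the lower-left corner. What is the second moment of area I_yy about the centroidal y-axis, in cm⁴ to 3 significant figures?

I_yy ≈ 229 cm⁴

Split into non-overlapping primitives; take the origin at the lower-left of the bounding box.
Vertical leg: 1.4 × 6, A = 8.4 cm², x = 0.7 cm, Ī = 1.372 cm⁴.
Horizontal leg (remainder): 9.1 × 1.4, A = 12.74 cm², x = 5.95 cm, Ī = 87.917 cm⁴.
Centroid: x̄ = ΣA·x / ΣA = 3.8639 cm.
Transfer each piece to the centroidal y-axis using Ī + A·d² with d = x − 3.8639:
  vertical leg: d = -3.1639 cm → contributes +85.459 cm⁴
  horizontal leg (remainder): d = 2.0861 cm → contributes +143.36 cm⁴
Total I = 228.82 cm⁴.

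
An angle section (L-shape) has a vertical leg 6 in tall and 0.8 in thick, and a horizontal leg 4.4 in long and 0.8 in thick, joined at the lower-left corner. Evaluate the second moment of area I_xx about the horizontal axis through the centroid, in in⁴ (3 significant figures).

I_xx ≈ 26.7 in⁴

Treat the section as a set of non-overlapping primitives; coordinates are from the bounding-box lower-left.
Vertical leg: 0.8 × 6, A = 4.8 in², y = 3 in, Ī = 14.4 in⁴.
Horizontal leg (remainder): 3.6 × 0.8, A = 2.88 in², y = 0.4 in, Ī = 0.1536 in⁴.
Centroid: ȳ = ΣA·y / ΣA = 2.025 in.
Transfer each piece to the horizontal axis through the centroid using Ī + A·d² with d = y − 2.025:
  vertical leg: d = 0.975 in → contributes +18.963 in⁴
  horizontal leg (remainder): d = -1.625 in → contributes +7.7586 in⁴
Total I = 26.722 in⁴.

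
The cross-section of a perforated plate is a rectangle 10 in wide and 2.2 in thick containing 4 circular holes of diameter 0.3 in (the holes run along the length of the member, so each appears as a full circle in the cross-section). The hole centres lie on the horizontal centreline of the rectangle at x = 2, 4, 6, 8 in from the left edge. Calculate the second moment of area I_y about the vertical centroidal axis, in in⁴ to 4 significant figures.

Decompose the section into non-overlapping parts with the origin at the bottom-left of its bounding rectangle.
Plate: 10 × 2.2, A = 22 in², x = 5 in, Ī = 183.333 in⁴.
Hole 1 (subtracted): ⌀0.3, A = 0.0706858 in², x = 2 in, Ī = 0.000397608 in⁴.
Hole 2 (subtracted): ⌀0.3, A = 0.0706858 in², x = 4 in, Ī = 0.000397608 in⁴.
Hole 3 (subtracted): ⌀0.3, A = 0.0706858 in², x = 6 in, Ī = 0.000397608 in⁴.
Hole 4 (subtracted): ⌀0.3, A = 0.0706858 in², x = 8 in, Ī = 0.000397608 in⁴.
By symmetry the centroid is at mid-width, x̄ = 5 in.
Transfer each piece to the vertical centroidal axis using Ī + A·d² with d = x − 5:
  plate: d = 0 in → contributes +183.333 in⁴
  hole 1: d = -3 in → contributes −0.63657 in⁴
  hole 2: d = -1 in → contributes −0.0710834 in⁴
  hole 3: d = 1 in → contributes −0.0710834 in⁴
  hole 4: d = 3 in → contributes −0.63657 in⁴
Total I = 181.918 in⁴.

I_y ≈ 181.9 in⁴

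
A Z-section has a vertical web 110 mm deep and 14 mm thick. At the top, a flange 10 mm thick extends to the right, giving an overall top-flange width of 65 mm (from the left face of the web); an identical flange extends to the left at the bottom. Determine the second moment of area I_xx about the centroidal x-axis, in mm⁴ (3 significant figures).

Split into non-overlapping primitives; take the origin at the lower-left of the bounding box.
Web: 14 × 110, A = 1 540 mm², y = 55 mm, Ī = 1 552 833 mm⁴.
Top flange (beyond web): 51 × 10, A = 510 mm², y = 105 mm, Ī = 4 250 mm⁴.
Bottom flange (beyond web): 51 × 10, A = 510 mm², y = 5 mm, Ī = 4 250 mm⁴.
Centroid: ȳ = ΣA·y / ΣA = 55 mm.
Transfer each piece to the centroidal x-axis using Ī + A·d² with d = y − 55:
  web: d = 0 mm → contributes +1 552 833 mm⁴
  top flange (beyond web): d = 50 mm → contributes +1 279 250 mm⁴
  bottom flange (beyond web): d = -50 mm → contributes +1 279 250 mm⁴
Total I = 4 111 333 mm⁴.

I_xx ≈ 4.11 × 10⁶ mm⁴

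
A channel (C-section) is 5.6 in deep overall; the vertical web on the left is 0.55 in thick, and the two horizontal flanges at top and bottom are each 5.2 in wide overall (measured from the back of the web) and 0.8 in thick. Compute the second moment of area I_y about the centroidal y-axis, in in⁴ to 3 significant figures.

I_y ≈ 28.2 in⁴

Decompose the section into non-overlapping parts with the origin at the bottom-left of its bounding rectangle.
Web: 0.55 × 5.6, A = 3.08 in², x = 0.275 in, Ī = 0.077642 in⁴.
Top flange (beyond web): 4.65 × 0.8, A = 3.72 in², x = 2.875 in, Ī = 6.703 in⁴.
Bottom flange (beyond web): 4.65 × 0.8, A = 3.72 in², x = 2.875 in, Ī = 6.703 in⁴.
Centroid: x̄ = ΣA·x / ΣA = 2.1138 in.
Transfer each piece to the centroidal y-axis using Ī + A·d² with d = x − 2.1138:
  web: d = -1.8388 in → contributes +10.492 in⁴
  top flange (beyond web): d = 0.76122 in → contributes +8.8585 in⁴
  bottom flange (beyond web): d = 0.76122 in → contributes +8.8585 in⁴
Total I = 28.209 in⁴.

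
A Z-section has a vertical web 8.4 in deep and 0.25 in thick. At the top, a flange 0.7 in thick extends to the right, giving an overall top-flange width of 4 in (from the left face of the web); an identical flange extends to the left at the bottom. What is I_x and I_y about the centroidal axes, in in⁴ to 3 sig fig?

Split into non-overlapping primitives; take the origin at the lower-left of the bounding box.
Web: 0.25 × 8.4, A = 2.1 in², y = 4.2 in, Ī = 12.348 in⁴.
Top flange (beyond web): 3.75 × 0.7, A = 2.625 in², y = 8.05 in, Ī = 0.10719 in⁴.
Bottom flange (beyond web): 3.75 × 0.7, A = 2.625 in², y = 0.35 in, Ī = 0.10719 in⁴.
Centroid: ȳ = ΣA·y / ΣA = 4.2 in.
Transfer each piece to the centroidal x-axis using Ī + A·d² with d = y − 4.2:
  web: d = 0 in → contributes +12.348 in⁴
  top flange (beyond web): d = 3.85 in → contributes +39.016 in⁴
  bottom flange (beyond web): d = -3.85 in → contributes +39.016 in⁴
Total I = 90.381 in⁴.
For the y-axis: x̄ = 3.875 in.
Repeating about the centroidal y-axis gives I_y = 27.163 in⁴.

I_x ≈ 90.4 in⁴, I_y ≈ 27.2 in⁴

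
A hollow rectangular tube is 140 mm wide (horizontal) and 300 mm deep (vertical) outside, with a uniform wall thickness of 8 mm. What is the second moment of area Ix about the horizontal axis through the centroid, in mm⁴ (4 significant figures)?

Ix ≈ 7.830 × 10⁷ mm⁴

Split into non-overlapping primitives; take the origin at the lower-left of the bounding box.
Outer rectangle: 140 × 300, A = 42 000 mm², y = 150 mm, Ī = 315 000 000 mm⁴.
Inner void (subtracted): 124 × 284, A = 35 216 mm², y = 150 mm, Ī = 236 698 475 mm⁴.
By symmetry the centroid is at mid-height, ȳ = 150 mm.
All pieces are centred on the horizontal axis through the centroid, so I = ΣĪ (holes subtracted) = 78 301 525 mm⁴.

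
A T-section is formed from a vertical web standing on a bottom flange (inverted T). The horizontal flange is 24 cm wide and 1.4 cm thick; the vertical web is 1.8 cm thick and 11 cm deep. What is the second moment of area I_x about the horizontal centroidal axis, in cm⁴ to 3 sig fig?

I_x ≈ 684 cm⁴

Treat the section as a set of non-overlapping primitives; coordinates are from the bounding-box lower-left.
Flange: 24 × 1.4, A = 33.6 cm², y = 0.7 cm, Ī = 5.488 cm⁴.
Web: 1.8 × 11, A = 19.8 cm², y = 6.9 cm, Ī = 199.65 cm⁴.
Centroid: ȳ = ΣA·y / ΣA = 2.9989 cm.
Transfer each piece to the horizontal centroidal axis using Ī + A·d² with d = y − 2.9989:
  flange: d = -2.2989 cm → contributes +183.06 cm⁴
  web: d = 3.9011 cm → contributes +500.98 cm⁴
Total I = 684.04 cm⁴.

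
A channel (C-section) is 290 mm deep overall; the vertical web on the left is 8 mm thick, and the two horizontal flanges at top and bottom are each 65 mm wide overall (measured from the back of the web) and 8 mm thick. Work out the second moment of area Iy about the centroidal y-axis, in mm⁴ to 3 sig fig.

Iy ≈ 9.51 × 10⁵ mm⁴

Decompose the section into non-overlapping parts with the origin at the bottom-left of its bounding rectangle.
Web: 8 × 290, A = 2 320 mm², x = 4 mm, Ī = 12 373 mm⁴.
Top flange (beyond web): 57 × 8, A = 456 mm², x = 36.5 mm, Ī = 123 462 mm⁴.
Bottom flange (beyond web): 57 × 8, A = 456 mm², x = 36.5 mm, Ī = 123 462 mm⁴.
Centroid: x̄ = ΣA·x / ΣA = 13.171 mm.
Transfer each piece to the centroidal y-axis using Ī + A·d² with d = x − 13.171:
  web: d = -9.1708 mm → contributes +207 493 mm⁴
  top flange (beyond web): d = 23.329 mm → contributes +371 641 mm⁴
  bottom flange (beyond web): d = 23.329 mm → contributes +371 641 mm⁴
Total I = 950 775 mm⁴.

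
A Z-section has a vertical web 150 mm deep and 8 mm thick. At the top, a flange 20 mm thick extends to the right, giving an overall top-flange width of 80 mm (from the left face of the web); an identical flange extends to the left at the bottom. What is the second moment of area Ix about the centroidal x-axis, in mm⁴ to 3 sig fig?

Ix ≈ 1.45 × 10⁷ mm⁴

Treat the section as a set of non-overlapping primitives; coordinates are from the bounding-box lower-left.
Web: 8 × 150, A = 1 200 mm², y = 75 mm, Ī = 2 250 000 mm⁴.
Top flange (beyond web): 72 × 20, A = 1 440 mm², y = 140 mm, Ī = 48 000 mm⁴.
Bottom flange (beyond web): 72 × 20, A = 1 440 mm², y = 10 mm, Ī = 48 000 mm⁴.
Centroid: ȳ = ΣA·y / ΣA = 75 mm.
Transfer each piece to the centroidal x-axis using Ī + A·d² with d = y − 75:
  web: d = 0 mm → contributes +2 250 000 mm⁴
  top flange (beyond web): d = 65 mm → contributes +6 132 000 mm⁴
  bottom flange (beyond web): d = -65 mm → contributes +6 132 000 mm⁴
Total I = 14 514 000 mm⁴.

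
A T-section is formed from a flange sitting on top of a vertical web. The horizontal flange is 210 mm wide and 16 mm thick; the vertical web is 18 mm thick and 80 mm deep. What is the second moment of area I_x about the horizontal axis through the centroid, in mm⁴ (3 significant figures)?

Break the section into simple shapes (no overlaps), measuring from the bottom-left corner of the bounding box.
Flange: 210 × 16, A = 3 360 mm², y = 88 mm, Ī = 71 680 mm⁴.
Web: 18 × 80, A = 1 440 mm², y = 40 mm, Ī = 768 000 mm⁴.
Centroid: ȳ = ΣA·y / ΣA = 73.6 mm.
Transfer each piece to the horizontal axis through the centroid using Ī + A·d² with d = y − 73.6:
  flange: d = 14.4 mm → contributes +768 410 mm⁴
  web: d = -33.6 mm → contributes +2 393 702 mm⁴
Total I = 3 162 112 mm⁴.

I_x ≈ 3.16 × 10⁶ mm⁴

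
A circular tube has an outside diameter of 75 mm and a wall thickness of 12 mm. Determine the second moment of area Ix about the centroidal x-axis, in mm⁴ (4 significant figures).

Ix ≈ 1.221 × 10⁶ mm⁴

Treat the section as a set of non-overlapping primitives; coordinates are from the bounding-box lower-left.
Outer circle: ⌀75, A = 4417.86 mm², y = 37.5 mm, Ī = 1 553 156 mm⁴.
Bore (subtracted): ⌀51, A = 2042.82 mm², y = 37.5 mm, Ī = 332 086 mm⁴.
By symmetry the centroid is at mid-height, ȳ = 37.5 mm.
All pieces are centred on the centroidal x-axis, so I = ΣĪ (holes subtracted) = 1 221 070 mm⁴.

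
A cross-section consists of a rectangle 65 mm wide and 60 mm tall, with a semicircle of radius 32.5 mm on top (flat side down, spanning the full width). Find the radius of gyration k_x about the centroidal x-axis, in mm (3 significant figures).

Break the section into simple shapes (no overlaps), measuring from the bottom-left corner of the bounding box.
Rectangular body: 65 × 60, A = 3 900 mm², y = 30 mm, Ī = 1 170 000 mm⁴.
Semicircular cap: semicircle r = 32.5, A = 1659.2 mm², y = 73.793 mm, Ī = 122 452 mm⁴.
Centroid: ȳ = ΣA·y / ΣA = 43.07 mm.
Transfer each piece to the centroidal x-axis using Ī + A·d² with d = y − 43.07:
  rectangular body: d = -13.07 mm → contributes +1 836 252 mm⁴
  semicircular cap: d = 30.723 mm → contributes +1 688 541 mm⁴
Total I = 3 524 792 mm⁴.
Radius of gyration: k = √(I/A) = √(3 524 792 / 5559.2) = 25.18 mm.

k_x ≈ 25.2 mm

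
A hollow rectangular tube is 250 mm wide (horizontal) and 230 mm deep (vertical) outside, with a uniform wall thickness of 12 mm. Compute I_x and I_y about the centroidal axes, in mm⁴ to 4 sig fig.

Split into non-overlapping primitives; take the origin at the lower-left of the bounding box.
Outer rectangle: 250 × 230, A = 57 500 mm², y = 115 mm, Ī = 253 479 167 mm⁴.
Inner void (subtracted): 226 × 206, A = 46 556 mm², y = 115 mm, Ī = 164 637 535 mm⁴.
By symmetry the centroid is at mid-height, ȳ = 115 mm.
All pieces are centred on the centroidal x-axis, so I = ΣĪ (holes subtracted) = 88 841 632 mm⁴.
Repeating about the centroidal y-axis gives I_y = 101 321 312 mm⁴.

I_x ≈ 8.884 × 10⁷ mm⁴, I_y ≈ 1.013 × 10⁸ mm⁴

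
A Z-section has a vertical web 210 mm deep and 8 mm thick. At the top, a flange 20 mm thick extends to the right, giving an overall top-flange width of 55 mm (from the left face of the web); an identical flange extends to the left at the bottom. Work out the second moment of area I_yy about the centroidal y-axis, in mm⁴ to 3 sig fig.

Split into non-overlapping primitives; take the origin at the lower-left of the bounding box.
Web: 8 × 210, A = 1 680 mm², x = 51 mm, Ī = 8 960 mm⁴.
Top flange (beyond web): 47 × 20, A = 940 mm², x = 78.5 mm, Ī = 173 038 mm⁴.
Bottom flange (beyond web): 47 × 20, A = 940 mm², x = 23.5 mm, Ī = 173 038 mm⁴.
Centroid: x̄ = ΣA·x / ΣA = 51 mm.
Transfer each piece to the centroidal y-axis using Ī + A·d² with d = x − 51:
  web: d = 0 mm → contributes +8 960 mm⁴
  top flange (beyond web): d = 27.5 mm → contributes +883 913 mm⁴
  bottom flange (beyond web): d = -27.5 mm → contributes +883 913 mm⁴
Total I = 1 776 787 mm⁴.

I_yy ≈ 1.78 × 10⁶ mm⁴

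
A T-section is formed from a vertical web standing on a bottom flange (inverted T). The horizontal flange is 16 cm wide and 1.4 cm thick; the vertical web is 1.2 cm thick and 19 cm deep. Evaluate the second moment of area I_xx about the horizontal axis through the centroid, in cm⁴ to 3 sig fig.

Decompose the section into non-overlapping parts with the origin at the bottom-left of its bounding rectangle.
Flange: 16 × 1.4, A = 22.4 cm², y = 0.7 cm, Ī = 3.6587 cm⁴.
Web: 1.2 × 19, A = 22.8 cm², y = 10.9 cm, Ī = 685.9 cm⁴.
Centroid: ȳ = ΣA·y / ΣA = 5.8451 cm.
Transfer each piece to the horizontal axis through the centroid using Ī + A·d² with d = y − 5.8451:
  flange: d = -5.1451 cm → contributes +596.64 cm⁴
  web: d = 5.0549 cm → contributes +1268.5 cm⁴
Total I = 1865.1 cm⁴.

I_xx ≈ 1870 cm⁴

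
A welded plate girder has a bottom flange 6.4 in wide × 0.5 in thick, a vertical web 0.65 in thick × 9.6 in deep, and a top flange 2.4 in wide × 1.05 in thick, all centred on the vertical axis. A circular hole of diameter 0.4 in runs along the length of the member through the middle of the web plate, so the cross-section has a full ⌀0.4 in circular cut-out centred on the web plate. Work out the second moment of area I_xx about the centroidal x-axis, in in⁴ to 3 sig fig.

I_xx ≈ 201 in⁴

Treat the section as a set of non-overlapping primitives; coordinates are from the bounding-box lower-left.
Bottom plate: 6.4 × 0.5, A = 3.2 in², y = 0.25 in, Ī = 0.066667 in⁴.
Web plate: 0.65 × 9.6, A = 6.24 in², y = 5.3 in, Ī = 47.923 in⁴.
Top plate: 2.4 × 1.05, A = 2.52 in², y = 10.625 in, Ī = 0.23153 in⁴.
Hole (subtracted): ⌀0.4, A = 0.12566 in², y = 5.3 in, Ī = 0.0012566 in⁴.
Centroid: ȳ = ΣA·y / ΣA = 5.0684 in.
Transfer each piece to the centroidal x-axis using Ī + A·d² with d = y − 5.0684:
  bottom plate: d = -4.8184 in → contributes +74.361 in⁴
  web plate: d = 0.23161 in → contributes +48.258 in⁴
  top plate: d = 5.5566 in → contributes +78.039 in⁴
  hole: d = 0.23161 in → contributes −0.0079979 in⁴
Total I = 200.65 in⁴.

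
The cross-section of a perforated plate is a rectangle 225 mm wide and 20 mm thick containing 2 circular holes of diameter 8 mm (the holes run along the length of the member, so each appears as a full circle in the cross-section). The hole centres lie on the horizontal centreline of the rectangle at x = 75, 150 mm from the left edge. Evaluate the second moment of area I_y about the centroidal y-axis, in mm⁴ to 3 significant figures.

I_y ≈ 1.88 × 10⁷ mm⁴

Treat the section as a set of non-overlapping primitives; coordinates are from the bounding-box lower-left.
Plate: 225 × 20, A = 4 500 mm², x = 112.5 mm, Ī = 18 984 375 mm⁴.
Hole 1 (subtracted): ⌀8, A = 50.265 mm², x = 75 mm, Ī = 201.06 mm⁴.
Hole 2 (subtracted): ⌀8, A = 50.265 mm², x = 150 mm, Ī = 201.06 mm⁴.
By symmetry the centroid is at mid-width, x̄ = 112.5 mm.
Transfer each piece to the centroidal y-axis using Ī + A·d² with d = x − 112.5:
  plate: d = 0 mm → contributes +18 984 375 mm⁴
  hole 1: d = -37.5 mm → contributes −70 887 mm⁴
  hole 2: d = 37.5 mm → contributes −70 887 mm⁴
Total I = 18 842 601 mm⁴.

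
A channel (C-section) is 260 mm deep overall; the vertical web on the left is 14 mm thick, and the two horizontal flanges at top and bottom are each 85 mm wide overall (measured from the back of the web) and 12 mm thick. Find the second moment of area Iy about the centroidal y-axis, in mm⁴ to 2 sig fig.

Iy ≈ 2.9 × 10⁶ mm⁴

Break the section into simple shapes (no overlaps), measuring from the bottom-left corner of the bounding box.
Web: 14 × 260, A = 3 640 mm², x = 7 mm, Ī = 59 453 mm⁴.
Top flange (beyond web): 71 × 12, A = 852 mm², x = 49.5 mm, Ī = 357 911 mm⁴.
Bottom flange (beyond web): 71 × 12, A = 852 mm², x = 49.5 mm, Ī = 357 911 mm⁴.
Centroid: x̄ = ΣA·x / ΣA = 20.55 mm.
Transfer each piece to the centroidal y-axis using Ī + A·d² with d = x − 20.55:
  web: d = -13.55 mm → contributes +727 929 mm⁴
  top flange (beyond web): d = 28.95 mm → contributes +1 071 893 mm⁴
  bottom flange (beyond web): d = 28.95 mm → contributes +1 071 893 mm⁴
Total I = 2 871 715 mm⁴.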